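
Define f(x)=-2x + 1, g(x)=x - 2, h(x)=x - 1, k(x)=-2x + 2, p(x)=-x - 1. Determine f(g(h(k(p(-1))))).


p(-1) = 0
k(0) = 2
h(2) = 1
g(1) = -1
f(-1) = 3

3


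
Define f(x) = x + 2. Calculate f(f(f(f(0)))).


f(0) = 2
f(2) = 4
f(4) = 6
f(6) = 8

8


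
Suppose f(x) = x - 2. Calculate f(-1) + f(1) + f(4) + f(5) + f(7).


f(-1) = -3
f(1) = -1
f(4) = 2
f(5) = 3
f(7) = 5
Sum = 6

6


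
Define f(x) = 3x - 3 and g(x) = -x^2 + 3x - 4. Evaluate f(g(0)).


g(0) = -4
f(-4) = -15

-15


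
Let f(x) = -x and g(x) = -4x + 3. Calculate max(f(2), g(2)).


f(2) = -2
g(2) = -5
max = -2

-2


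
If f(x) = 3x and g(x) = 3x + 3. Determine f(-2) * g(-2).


f(-2) = -6
g(-2) = -3
Product = 18

18


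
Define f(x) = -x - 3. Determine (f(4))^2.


f(4) = -7
(-7)^2 = 49

49


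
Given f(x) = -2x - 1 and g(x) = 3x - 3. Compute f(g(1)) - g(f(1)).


11


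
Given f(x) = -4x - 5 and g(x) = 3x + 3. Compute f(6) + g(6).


-8


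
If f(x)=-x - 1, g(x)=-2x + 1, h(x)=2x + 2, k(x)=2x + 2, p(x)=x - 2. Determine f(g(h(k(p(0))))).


-6


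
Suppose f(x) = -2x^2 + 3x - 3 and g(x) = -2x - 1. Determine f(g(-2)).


g(-2) = 3
f(3) = (-2)*(3)^2 + 3*(3) - 3 = -12

-12


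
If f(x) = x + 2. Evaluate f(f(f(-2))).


f(-2) = 0
f(0) = 2
f(2) = 4

4


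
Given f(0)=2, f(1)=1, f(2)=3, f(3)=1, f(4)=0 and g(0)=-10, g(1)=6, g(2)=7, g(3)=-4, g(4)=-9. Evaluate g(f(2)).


-4


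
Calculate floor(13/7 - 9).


13/7 = 1.8571
1.8571 - 9 = -7.1429
floor(-7.1429) = -8

-8


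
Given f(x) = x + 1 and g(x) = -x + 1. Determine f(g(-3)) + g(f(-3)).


f(g(-3)) = 5
g(f(-3)) = 3
Sum = 8

8


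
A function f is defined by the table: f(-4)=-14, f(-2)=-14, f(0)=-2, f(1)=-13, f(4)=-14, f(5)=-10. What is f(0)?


Reading from the table at x = 0

-2


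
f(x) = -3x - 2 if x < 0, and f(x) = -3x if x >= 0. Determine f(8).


8 satisfies x >= 0
f(8) = -24

-24


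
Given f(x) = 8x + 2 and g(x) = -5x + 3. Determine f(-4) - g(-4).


f(-4) = -30
g(-4) = 23
Difference = -53

-53


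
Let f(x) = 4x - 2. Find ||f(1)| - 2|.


f(1) = 2
|2| = 2
|2 - 2| = 0

0


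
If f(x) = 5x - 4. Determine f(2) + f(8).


f(2) = 6
f(8) = 36
Sum = 42

42


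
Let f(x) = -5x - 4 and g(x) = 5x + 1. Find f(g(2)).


g(2) = 11
f(11) = -59

-59


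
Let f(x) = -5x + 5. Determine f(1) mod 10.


f(1) = 0
0 mod 10 = 0

0


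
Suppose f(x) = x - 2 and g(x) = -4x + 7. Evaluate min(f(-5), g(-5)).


f(-5) = -7
g(-5) = 27
min = -7

-7


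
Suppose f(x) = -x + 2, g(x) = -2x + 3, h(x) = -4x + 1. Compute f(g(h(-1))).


h(-1) = 5
g(5) = -7
f(-7) = 9

9


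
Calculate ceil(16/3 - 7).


16/3 = 5.3333
5.3333 - 7 = -1.6667
ceil(-1.6667) = -1

-1


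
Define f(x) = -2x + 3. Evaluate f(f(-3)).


f(-3) = 9
f(9) = -15

-15


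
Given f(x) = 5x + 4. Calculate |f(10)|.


54


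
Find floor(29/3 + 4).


29/3 = 9.6667
9.6667 + 4 = 13.6667
floor(13.6667) = 13

13


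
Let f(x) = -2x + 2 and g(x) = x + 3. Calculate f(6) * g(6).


f(6) = -10
g(6) = 9
Product = -90

-90


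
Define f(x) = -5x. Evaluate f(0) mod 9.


f(0) = 0
0 mod 9 = 0

0


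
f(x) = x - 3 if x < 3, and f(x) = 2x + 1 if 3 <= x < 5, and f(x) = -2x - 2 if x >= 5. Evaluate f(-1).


-1 satisfies x < 3
f(-1) = -4

-4


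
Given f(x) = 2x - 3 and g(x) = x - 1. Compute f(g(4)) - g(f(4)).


f(g(4)) = 3
g(f(4)) = 4
Difference = -1

-1


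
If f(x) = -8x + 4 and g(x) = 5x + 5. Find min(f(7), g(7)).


f(7) = -52
g(7) = 40
min = -52

-52


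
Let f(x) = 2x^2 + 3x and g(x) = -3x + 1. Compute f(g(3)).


g(3) = -8
f(-8) = 2*(-8)^2 + 3*(-8) = 104

104


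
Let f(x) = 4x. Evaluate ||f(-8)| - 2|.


f(-8) = -32
|-32| = 32
|32 - 2| = 30

30


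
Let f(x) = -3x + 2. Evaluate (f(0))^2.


f(0) = 2
(2)^2 = 4

4


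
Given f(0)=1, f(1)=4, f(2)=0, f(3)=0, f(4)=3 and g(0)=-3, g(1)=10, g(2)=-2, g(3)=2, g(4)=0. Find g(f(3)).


f(3) = 0
g(0) = -3

-3


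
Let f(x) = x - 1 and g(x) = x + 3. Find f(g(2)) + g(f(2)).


8


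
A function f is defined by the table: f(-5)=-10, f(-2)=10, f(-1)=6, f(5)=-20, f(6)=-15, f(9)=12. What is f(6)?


Reading from the table at x = 6

-15


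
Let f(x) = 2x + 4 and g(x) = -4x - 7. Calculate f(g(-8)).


g(-8) = 25
f(25) = 54

54


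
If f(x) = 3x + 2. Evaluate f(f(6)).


f(6) = 20
f(20) = 62

62


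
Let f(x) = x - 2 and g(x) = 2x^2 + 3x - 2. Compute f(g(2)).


g(2) = 12
f(12) = 10

10


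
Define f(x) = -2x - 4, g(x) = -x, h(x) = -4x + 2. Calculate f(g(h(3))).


h(3) = -10
g(-10) = 10
f(10) = -24

-24


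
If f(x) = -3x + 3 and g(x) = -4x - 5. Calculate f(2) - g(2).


10


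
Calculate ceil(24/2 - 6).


6


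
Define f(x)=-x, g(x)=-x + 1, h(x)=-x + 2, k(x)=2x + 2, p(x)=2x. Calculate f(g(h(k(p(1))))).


p(1) = 2
k(2) = 6
h(6) = -4
g(-4) = 5
f(5) = -5

-5


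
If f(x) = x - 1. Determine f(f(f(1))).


f(1) = 0
f(0) = -1
f(-1) = -2

-2


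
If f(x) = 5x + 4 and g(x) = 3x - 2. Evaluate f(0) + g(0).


f(0) = 4
g(0) = -2
Sum = 2

2


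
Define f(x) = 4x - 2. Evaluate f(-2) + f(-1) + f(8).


f(-2) = -10
f(-1) = -6
f(8) = 30
Sum = 14

14


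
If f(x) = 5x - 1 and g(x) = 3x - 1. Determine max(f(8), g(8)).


f(8) = 39
g(8) = 23
max = 39

39


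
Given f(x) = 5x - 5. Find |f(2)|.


f(2) = 5
|5| = 5

5


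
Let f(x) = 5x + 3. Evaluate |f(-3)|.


f(-3) = -12
|-12| = 12

12


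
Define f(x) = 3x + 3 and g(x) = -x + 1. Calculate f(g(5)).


g(5) = -4
f(-4) = -9

-9


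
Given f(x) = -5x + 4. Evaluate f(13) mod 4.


f(13) = -61
-61 mod 4 = 3

3


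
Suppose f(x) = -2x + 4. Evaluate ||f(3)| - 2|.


f(3) = -2
|-2| = 2
|2 - 2| = 0

0


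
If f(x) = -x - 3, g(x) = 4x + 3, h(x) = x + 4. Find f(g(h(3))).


h(3) = 7
g(7) = 31
f(31) = -34

-34


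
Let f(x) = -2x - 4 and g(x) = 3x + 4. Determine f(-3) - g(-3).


f(-3) = 2
g(-3) = -5
Difference = 7

7


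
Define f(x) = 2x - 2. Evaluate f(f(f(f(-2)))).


f(-2) = -6
f(-6) = -14
f(-14) = -30
f(-30) = -62

-62


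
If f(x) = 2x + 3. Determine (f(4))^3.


f(4) = 11
(11)^3 = 1331

1331


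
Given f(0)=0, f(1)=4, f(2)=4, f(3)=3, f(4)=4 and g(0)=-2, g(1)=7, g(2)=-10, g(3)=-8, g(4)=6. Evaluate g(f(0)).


-2


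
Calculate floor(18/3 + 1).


7


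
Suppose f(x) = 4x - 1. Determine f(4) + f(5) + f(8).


65


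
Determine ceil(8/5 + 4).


8/5 = 1.6
1.6 + 4 = 5.6
ceil(5.6) = 6

6


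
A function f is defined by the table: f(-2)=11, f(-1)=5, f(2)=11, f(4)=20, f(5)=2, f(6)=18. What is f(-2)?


Reading from the table at x = -2

11


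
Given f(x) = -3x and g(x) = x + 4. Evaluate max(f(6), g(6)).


f(6) = -18
g(6) = 10
max = 10

10


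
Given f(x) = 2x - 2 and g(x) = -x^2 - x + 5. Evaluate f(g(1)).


4


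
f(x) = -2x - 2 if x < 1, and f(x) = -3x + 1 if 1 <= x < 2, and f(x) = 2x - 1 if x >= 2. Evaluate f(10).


10 satisfies x >= 2
f(10) = 19

19


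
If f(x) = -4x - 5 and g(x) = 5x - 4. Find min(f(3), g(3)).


f(3) = -17
g(3) = 11
min = -17

-17


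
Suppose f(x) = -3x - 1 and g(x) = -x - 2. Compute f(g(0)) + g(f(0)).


f(g(0)) = 5
g(f(0)) = -1
Sum = 4

4


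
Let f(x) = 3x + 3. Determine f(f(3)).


f(3) = 12
f(12) = 39

39


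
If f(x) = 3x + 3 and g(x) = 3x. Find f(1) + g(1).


f(1) = 6
g(1) = 3
Sum = 9

9


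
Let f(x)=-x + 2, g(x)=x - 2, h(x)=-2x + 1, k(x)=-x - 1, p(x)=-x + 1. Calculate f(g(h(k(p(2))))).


3


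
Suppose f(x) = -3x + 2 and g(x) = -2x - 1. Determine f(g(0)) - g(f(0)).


f(g(0)) = 5
g(f(0)) = -5
Difference = 10

10


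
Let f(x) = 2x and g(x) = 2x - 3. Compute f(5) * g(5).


f(5) = 10
g(5) = 7
Product = 70

70


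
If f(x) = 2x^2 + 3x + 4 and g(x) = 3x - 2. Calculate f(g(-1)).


39


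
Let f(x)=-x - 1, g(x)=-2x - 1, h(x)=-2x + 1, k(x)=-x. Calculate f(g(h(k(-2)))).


k(-2) = 2
h(2) = -3
g(-3) = 5
f(5) = -6

-6


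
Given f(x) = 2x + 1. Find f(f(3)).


f(3) = 7
f(7) = 15

15


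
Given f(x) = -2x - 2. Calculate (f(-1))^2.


0


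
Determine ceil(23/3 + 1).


23/3 = 7.6667
7.6667 + 1 = 8.6667
ceil(8.6667) = 9

9


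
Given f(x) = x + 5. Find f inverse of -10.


Solve x + 5 = -10
x = (-10 - 5) / 1 = -15

-15


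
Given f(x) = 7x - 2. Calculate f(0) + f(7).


45


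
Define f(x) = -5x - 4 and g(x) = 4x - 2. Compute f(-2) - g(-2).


f(-2) = 6
g(-2) = -10
Difference = 16

16


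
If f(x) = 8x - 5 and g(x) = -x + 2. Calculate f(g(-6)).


g(-6) = 8
f(8) = 59

59


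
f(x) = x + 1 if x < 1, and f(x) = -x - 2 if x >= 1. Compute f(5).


5 satisfies x >= 1
f(5) = -7

-7


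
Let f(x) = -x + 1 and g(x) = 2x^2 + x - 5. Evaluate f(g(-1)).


g(-1) = -4
f(-4) = 5

5


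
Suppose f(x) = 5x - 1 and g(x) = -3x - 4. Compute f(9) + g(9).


f(9) = 44
g(9) = -31
Sum = 13

13


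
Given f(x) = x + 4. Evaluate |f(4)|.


f(4) = 8
|8| = 8

8


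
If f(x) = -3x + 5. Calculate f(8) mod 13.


f(8) = -19
-19 mod 13 = 7

7


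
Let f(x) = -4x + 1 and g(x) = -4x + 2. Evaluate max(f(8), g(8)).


f(8) = -31
g(8) = -30
max = -30

-30


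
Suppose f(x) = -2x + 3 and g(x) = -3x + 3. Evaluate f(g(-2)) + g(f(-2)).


f(g(-2)) = -15
g(f(-2)) = -18
Sum = -33

-33


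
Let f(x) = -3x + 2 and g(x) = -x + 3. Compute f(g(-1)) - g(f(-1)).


f(g(-1)) = -10
g(f(-1)) = -2
Difference = -8

-8


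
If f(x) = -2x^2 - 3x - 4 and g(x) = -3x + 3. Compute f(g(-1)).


g(-1) = 6
f(6) = (-2)*(6)^2 - 3*(6) - 4 = -94

-94


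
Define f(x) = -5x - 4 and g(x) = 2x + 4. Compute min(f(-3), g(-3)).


f(-3) = 11
g(-3) = -2
min = -2

-2


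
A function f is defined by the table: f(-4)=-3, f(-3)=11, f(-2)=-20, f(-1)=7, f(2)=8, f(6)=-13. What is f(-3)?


Reading from the table at x = -3

11


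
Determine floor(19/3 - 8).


19/3 = 6.3333
6.3333 - 8 = -1.6667
floor(-1.6667) = -2

-2


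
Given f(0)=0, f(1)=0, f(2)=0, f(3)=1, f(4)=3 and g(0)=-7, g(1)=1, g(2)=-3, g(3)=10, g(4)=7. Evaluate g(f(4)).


f(4) = 3
g(3) = 10

10


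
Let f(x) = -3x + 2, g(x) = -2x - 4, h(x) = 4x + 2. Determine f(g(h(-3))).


h(-3) = -10
g(-10) = 16
f(16) = -46

-46


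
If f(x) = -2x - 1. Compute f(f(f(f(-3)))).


f(-3) = 5
f(5) = -11
f(-11) = 21
f(21) = -43

-43


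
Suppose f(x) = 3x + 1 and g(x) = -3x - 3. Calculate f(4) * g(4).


f(4) = 13
g(4) = -15
Product = -195

-195


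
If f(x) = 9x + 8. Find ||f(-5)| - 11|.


f(-5) = -37
|-37| = 37
|37 - 11| = 26

26


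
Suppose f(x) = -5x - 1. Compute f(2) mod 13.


2


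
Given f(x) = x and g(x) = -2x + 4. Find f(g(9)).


g(9) = -14
f(-14) = -14

-14


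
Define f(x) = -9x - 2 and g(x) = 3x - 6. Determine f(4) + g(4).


f(4) = -38
g(4) = 6
Sum = -32

-32


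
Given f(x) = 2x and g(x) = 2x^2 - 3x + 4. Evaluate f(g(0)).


g(0) = 4
f(4) = 8

8


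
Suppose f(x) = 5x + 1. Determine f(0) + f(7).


f(0) = 1
f(7) = 36
Sum = 37

37


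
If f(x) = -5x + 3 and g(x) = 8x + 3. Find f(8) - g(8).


-104


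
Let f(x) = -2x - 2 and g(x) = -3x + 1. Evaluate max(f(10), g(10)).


-22


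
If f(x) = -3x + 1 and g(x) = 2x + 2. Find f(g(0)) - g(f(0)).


f(g(0)) = -5
g(f(0)) = 4
Difference = -9

-9


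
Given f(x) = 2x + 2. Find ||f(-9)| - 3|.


f(-9) = -16
|-16| = 16
|16 - 3| = 13

13


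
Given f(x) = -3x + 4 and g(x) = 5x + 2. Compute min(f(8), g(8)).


f(8) = -20
g(8) = 42
min = -20

-20


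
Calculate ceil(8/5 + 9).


8/5 = 1.6
1.6 + 9 = 10.6
ceil(10.6) = 11

11


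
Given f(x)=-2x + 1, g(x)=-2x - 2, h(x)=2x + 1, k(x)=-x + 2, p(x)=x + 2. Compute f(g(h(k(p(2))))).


p(2) = 4
k(4) = -2
h(-2) = -3
g(-3) = 4
f(4) = -7

-7


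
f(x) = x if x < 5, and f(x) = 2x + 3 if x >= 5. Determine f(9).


9 satisfies x >= 5
f(9) = 21

21


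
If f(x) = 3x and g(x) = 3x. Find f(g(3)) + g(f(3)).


f(g(3)) = 27
g(f(3)) = 27
Sum = 54

54


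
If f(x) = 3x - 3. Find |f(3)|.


f(3) = 6
|6| = 6

6


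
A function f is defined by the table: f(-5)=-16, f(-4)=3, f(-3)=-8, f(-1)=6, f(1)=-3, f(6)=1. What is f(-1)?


6


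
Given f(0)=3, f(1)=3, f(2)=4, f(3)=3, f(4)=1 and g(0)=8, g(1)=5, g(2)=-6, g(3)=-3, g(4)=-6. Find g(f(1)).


f(1) = 3
g(3) = -3

-3


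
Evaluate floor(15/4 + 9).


12


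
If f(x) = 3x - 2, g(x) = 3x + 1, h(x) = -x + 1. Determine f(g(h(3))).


-17


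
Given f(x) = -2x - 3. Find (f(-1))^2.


1


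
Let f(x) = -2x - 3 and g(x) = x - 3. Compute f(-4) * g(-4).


f(-4) = 5
g(-4) = -7
Product = -35

-35


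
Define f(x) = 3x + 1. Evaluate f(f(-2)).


f(-2) = -5
f(-5) = -14

-14


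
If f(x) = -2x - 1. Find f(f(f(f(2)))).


f(2) = -5
f(-5) = 9
f(9) = -19
f(-19) = 37

37


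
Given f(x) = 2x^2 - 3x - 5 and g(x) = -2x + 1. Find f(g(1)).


0


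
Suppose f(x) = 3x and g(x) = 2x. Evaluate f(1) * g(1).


f(1) = 3
g(1) = 2
Product = 6

6


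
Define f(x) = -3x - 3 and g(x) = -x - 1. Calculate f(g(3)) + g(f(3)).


f(g(3)) = 9
g(f(3)) = 11
Sum = 20

20


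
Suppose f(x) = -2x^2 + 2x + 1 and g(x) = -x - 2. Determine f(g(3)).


-59


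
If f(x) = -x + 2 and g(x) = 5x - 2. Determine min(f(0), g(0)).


f(0) = 2
g(0) = -2
min = -2

-2


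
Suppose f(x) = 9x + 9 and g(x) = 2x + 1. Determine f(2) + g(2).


32


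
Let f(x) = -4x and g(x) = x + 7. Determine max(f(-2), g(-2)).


f(-2) = 8
g(-2) = 5
max = 8

8


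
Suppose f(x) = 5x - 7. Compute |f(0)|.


f(0) = -7
|-7| = 7

7


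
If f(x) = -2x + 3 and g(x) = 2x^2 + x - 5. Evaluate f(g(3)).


g(3) = 16
f(16) = -29

-29


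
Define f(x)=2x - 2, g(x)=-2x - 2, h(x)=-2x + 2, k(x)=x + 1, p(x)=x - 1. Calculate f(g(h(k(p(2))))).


p(2) = 1
k(1) = 2
h(2) = -2
g(-2) = 2
f(2) = 2

2


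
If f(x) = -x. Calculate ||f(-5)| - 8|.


3


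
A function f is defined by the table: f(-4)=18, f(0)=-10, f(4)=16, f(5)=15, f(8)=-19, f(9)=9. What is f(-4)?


Reading from the table at x = -4

18


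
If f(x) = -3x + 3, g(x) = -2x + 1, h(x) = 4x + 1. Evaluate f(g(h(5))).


h(5) = 21
g(21) = -41
f(-41) = 126

126


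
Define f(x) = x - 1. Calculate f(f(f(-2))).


f(-2) = -3
f(-3) = -4
f(-4) = -5

-5


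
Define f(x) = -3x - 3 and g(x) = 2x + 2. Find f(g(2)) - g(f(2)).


f(g(2)) = -21
g(f(2)) = -16
Difference = -5

-5


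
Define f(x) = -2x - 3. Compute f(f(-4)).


f(-4) = 5
f(5) = -13

-13


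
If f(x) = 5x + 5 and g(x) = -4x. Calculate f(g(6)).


g(6) = -24
f(-24) = -115

-115


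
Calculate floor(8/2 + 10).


8/2 = 4
4 + 10 = 14
floor(14) = 14

14


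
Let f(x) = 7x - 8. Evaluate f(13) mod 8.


3


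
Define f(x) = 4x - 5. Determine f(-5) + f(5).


f(-5) = -25
f(5) = 15
Sum = -10

-10


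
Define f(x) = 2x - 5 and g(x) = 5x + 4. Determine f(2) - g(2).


f(2) = -1
g(2) = 14
Difference = -15

-15


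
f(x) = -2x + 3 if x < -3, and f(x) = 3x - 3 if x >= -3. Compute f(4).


4 satisfies x >= -3
f(4) = 9

9


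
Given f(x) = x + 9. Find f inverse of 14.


Solve x + 9 = 14
x = (14 - 9) / 1 = 5

5


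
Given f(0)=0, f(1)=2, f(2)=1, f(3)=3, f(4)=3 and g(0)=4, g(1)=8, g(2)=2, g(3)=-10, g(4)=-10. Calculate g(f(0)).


f(0) = 0
g(0) = 4

4


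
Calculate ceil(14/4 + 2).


14/4 = 3.5
3.5 + 2 = 5.5
ceil(5.5) = 6

6


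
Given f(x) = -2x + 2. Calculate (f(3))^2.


f(3) = -4
(-4)^2 = 16

16


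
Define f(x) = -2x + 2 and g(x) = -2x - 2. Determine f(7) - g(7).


f(7) = -12
g(7) = -16
Difference = 4

4


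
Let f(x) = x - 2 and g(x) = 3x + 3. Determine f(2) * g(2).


f(2) = 0
g(2) = 9
Product = 0

0


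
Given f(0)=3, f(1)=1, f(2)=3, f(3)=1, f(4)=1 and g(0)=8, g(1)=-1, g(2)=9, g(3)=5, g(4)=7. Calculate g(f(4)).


f(4) = 1
g(1) = -1

-1


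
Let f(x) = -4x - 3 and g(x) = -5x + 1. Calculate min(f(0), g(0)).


f(0) = -3
g(0) = 1
min = -3

-3


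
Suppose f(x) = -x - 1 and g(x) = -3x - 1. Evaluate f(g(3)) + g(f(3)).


f(g(3)) = 9
g(f(3)) = 11
Sum = 20

20


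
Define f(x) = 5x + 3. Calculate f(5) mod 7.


f(5) = 28
28 mod 7 = 0

0


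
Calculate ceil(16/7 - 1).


2


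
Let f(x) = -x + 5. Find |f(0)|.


f(0) = 5
|5| = 5

5


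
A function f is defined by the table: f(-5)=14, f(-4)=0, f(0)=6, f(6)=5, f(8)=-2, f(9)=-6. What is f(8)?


-2


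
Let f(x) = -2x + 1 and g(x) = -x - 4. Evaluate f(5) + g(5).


f(5) = -9
g(5) = -9
Sum = -18

-18


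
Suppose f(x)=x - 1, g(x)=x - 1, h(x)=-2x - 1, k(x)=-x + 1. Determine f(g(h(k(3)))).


1


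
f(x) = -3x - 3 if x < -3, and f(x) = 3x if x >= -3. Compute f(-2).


-2 satisfies x >= -3
f(-2) = -6

-6


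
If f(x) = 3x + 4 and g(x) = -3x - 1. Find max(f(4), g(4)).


f(4) = 16
g(4) = -13
max = 16

16


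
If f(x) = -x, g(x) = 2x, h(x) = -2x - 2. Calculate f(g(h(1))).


h(1) = -4
g(-4) = -8
f(-8) = 8

8


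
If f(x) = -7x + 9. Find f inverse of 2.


Solve -7x + 9 = 2
x = (2 - 9) / (-7) = 1

1


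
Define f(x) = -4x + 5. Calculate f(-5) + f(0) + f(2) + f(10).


f(-5) = 25
f(0) = 5
f(2) = -3
f(10) = -35
Sum = -8

-8


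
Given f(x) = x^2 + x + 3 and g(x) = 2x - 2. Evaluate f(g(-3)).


g(-3) = -8
f(-8) = 1*(-8)^2 + 1*(-8) + 3 = 59

59


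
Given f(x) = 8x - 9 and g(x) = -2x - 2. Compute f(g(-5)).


g(-5) = 8
f(8) = 55

55


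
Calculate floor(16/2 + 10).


16/2 = 8
8 + 10 = 18
floor(18) = 18

18


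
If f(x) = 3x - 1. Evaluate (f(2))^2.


f(2) = 5
(5)^2 = 25

25


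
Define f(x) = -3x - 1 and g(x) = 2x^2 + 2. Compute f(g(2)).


g(2) = 10
f(10) = -31

-31


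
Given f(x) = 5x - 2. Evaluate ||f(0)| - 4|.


f(0) = -2
|-2| = 2
|2 - 4| = 2

2


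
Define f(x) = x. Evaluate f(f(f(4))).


f(4) = 4
f(4) = 4
f(4) = 4

4


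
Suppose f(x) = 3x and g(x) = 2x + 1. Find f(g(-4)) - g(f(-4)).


2


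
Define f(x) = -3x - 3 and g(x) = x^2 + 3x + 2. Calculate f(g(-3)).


g(-3) = 2
f(2) = -9

-9


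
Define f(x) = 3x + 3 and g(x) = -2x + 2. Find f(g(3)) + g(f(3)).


f(g(3)) = -9
g(f(3)) = -22
Sum = -31

-31


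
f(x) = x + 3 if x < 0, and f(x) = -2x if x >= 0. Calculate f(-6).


-6 satisfies x < 0
f(-6) = -3

-3


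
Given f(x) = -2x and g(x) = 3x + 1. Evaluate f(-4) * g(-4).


f(-4) = 8
g(-4) = -11
Product = -88

-88


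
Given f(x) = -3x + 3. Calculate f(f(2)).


f(2) = -3
f(-3) = 12

12


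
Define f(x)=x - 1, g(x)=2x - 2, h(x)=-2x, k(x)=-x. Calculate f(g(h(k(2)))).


k(2) = -2
h(-2) = 4
g(4) = 6
f(6) = 5

5


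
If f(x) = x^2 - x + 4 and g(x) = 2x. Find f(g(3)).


34


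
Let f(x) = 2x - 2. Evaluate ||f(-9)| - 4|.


f(-9) = -20
|-20| = 20
|20 - 4| = 16

16


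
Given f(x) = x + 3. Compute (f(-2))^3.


f(-2) = 1
(1)^3 = 1

1


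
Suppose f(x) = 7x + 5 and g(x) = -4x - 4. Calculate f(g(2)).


g(2) = -12
f(-12) = -79

-79


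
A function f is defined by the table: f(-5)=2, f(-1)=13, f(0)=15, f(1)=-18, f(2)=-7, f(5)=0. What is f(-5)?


2


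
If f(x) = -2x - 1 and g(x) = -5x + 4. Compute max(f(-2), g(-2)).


f(-2) = 3
g(-2) = 14
max = 14

14


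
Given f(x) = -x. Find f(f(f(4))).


f(4) = -4
f(-4) = 4
f(4) = -4

-4


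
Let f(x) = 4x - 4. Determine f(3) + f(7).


f(3) = 8
f(7) = 24
Sum = 32

32


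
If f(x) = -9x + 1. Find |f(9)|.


80


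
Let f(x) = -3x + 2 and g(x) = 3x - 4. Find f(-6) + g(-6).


f(-6) = 20
g(-6) = -22
Sum = -2

-2


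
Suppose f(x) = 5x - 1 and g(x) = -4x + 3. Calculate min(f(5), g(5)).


f(5) = 24
g(5) = -17
min = -17

-17


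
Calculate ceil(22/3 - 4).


22/3 = 7.3333
7.3333 - 4 = 3.3333
ceil(3.3333) = 4

4


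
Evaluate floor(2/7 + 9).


2/7 = 0.2857
0.2857 + 9 = 9.2857
floor(9.2857) = 9

9


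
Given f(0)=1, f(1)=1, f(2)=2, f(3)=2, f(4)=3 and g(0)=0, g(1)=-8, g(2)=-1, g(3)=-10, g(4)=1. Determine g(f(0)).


-8


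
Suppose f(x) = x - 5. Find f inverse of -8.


Solve x - 5 = -8
x = (-8 + 5) / 1 = -3

-3


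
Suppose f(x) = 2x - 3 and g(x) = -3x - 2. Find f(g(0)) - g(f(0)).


-14


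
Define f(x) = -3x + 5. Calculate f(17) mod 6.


f(17) = -46
-46 mod 6 = 2

2


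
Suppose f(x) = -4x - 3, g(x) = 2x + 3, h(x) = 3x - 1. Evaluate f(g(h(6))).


h(6) = 17
g(17) = 37
f(37) = -151

-151


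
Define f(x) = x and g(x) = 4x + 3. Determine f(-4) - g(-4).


9


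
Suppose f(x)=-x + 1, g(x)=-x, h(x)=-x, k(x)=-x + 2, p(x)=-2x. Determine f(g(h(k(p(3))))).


p(3) = -6
k(-6) = 8
h(8) = -8
g(-8) = 8
f(8) = -7

-7


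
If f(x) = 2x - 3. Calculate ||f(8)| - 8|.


f(8) = 13
|13| = 13
|13 - 8| = 5

5


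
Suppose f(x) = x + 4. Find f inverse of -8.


Solve x + 4 = -8
x = (-8 - 4) / 1 = -12

-12


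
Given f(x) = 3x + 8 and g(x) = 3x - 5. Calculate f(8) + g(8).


51


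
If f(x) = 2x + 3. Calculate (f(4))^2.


f(4) = 11
(11)^2 = 121

121


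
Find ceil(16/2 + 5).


16/2 = 8
8 + 5 = 13
ceil(13) = 13

13


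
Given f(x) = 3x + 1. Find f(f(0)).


f(0) = 1
f(1) = 4

4


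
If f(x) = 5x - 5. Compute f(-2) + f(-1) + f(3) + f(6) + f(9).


f(-2) = -15
f(-1) = -10
f(3) = 10
f(6) = 25
f(9) = 40
Sum = 50

50


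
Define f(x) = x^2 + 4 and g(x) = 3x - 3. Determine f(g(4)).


g(4) = 9
f(9) = 1*(9)^2 + 4 = 85

85


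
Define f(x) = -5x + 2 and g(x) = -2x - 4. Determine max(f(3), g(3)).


f(3) = -13
g(3) = -10
max = -10

-10


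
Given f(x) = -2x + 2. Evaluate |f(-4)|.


f(-4) = 10
|10| = 10

10


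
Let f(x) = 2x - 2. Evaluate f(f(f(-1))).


f(-1) = -4
f(-4) = -10
f(-10) = -22

-22


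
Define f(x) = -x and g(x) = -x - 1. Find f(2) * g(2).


f(2) = -2
g(2) = -3
Product = 6

6


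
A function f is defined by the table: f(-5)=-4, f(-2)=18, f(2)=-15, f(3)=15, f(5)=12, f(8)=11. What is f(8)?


Reading from the table at x = 8

11


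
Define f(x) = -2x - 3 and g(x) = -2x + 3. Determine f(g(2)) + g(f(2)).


f(g(2)) = -1
g(f(2)) = 17
Sum = 16

16


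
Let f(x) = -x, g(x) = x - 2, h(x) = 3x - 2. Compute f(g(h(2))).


h(2) = 4
g(4) = 2
f(2) = -2

-2


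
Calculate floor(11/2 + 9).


11/2 = 5.5
5.5 + 9 = 14.5
floor(14.5) = 14

14


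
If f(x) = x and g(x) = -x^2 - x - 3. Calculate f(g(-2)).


g(-2) = -5
f(-5) = -5

-5


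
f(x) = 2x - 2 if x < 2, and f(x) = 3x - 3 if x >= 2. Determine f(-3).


-8


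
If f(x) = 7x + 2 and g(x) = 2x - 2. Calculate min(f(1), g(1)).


f(1) = 9
g(1) = 0
min = 0

0


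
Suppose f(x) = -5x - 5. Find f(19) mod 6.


2


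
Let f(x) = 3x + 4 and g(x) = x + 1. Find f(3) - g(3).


f(3) = 13
g(3) = 4
Difference = 9

9


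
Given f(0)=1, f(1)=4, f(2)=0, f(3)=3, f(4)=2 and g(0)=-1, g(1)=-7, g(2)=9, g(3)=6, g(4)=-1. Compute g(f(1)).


-1


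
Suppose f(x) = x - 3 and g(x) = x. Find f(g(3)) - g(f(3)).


f(g(3)) = 0
g(f(3)) = 0
Difference = 0

0


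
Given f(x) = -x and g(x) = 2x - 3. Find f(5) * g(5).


f(5) = -5
g(5) = 7
Product = -35

-35


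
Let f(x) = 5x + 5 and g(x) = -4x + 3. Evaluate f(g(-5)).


g(-5) = 23
f(23) = 120

120


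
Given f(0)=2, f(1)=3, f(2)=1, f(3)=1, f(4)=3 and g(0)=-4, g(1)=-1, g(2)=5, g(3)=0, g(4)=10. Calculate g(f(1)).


0


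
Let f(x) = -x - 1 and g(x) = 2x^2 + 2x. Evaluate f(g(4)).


-41


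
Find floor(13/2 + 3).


13/2 = 6.5
6.5 + 3 = 9.5
floor(9.5) = 9

9


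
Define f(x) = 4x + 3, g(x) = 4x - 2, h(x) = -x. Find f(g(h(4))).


h(4) = -4
g(-4) = -18
f(-18) = -69

-69


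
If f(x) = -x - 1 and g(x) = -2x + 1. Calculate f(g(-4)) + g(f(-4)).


f(g(-4)) = -10
g(f(-4)) = -5
Sum = -15

-15


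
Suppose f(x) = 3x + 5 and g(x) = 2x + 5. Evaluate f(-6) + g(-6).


f(-6) = -13
g(-6) = -7
Sum = -20

-20


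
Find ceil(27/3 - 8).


27/3 = 9
9 - 8 = 1
ceil(1) = 1

1


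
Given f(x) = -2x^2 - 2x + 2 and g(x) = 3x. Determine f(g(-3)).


g(-3) = -9
f(-9) = (-2)*(-9)^2 - 2*(-9) + 2 = -142

-142


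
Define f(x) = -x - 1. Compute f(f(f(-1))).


f(-1) = 0
f(0) = -1
f(-1) = 0

0


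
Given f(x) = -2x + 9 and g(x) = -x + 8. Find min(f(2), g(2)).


5


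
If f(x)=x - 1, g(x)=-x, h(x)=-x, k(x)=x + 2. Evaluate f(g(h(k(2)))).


k(2) = 4
h(4) = -4
g(-4) = 4
f(4) = 3

3


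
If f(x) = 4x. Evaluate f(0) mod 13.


f(0) = 0
0 mod 13 = 0

0


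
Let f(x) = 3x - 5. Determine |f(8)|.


f(8) = 19
|19| = 19

19


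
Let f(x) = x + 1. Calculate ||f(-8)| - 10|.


3


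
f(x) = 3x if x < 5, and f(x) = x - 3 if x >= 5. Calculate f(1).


1 satisfies x < 5
f(1) = 3

3


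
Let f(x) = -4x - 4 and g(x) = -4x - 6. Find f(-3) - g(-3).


f(-3) = 8
g(-3) = 6
Difference = 2

2


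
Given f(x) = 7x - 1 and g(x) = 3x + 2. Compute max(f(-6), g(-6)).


-16


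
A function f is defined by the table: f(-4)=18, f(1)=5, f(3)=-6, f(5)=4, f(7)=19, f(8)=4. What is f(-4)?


Reading from the table at x = -4

18


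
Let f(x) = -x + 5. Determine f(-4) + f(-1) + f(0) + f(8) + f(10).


f(-4) = 9
f(-1) = 6
f(0) = 5
f(8) = -3
f(10) = -5
Sum = 12

12


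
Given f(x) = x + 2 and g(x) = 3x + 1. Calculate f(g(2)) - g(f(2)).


-4


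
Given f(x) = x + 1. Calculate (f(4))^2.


f(4) = 5
(5)^2 = 25

25


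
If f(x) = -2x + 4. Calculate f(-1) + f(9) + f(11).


f(-1) = 6
f(9) = -14
f(11) = -18
Sum = -26

-26


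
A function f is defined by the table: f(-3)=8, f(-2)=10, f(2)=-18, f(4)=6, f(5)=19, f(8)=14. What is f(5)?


Reading from the table at x = 5

19


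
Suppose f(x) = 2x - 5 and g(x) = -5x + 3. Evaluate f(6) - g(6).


f(6) = 7
g(6) = -27
Difference = 34

34


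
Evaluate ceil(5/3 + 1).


5/3 = 1.6667
1.6667 + 1 = 2.6667
ceil(2.6667) = 3

3


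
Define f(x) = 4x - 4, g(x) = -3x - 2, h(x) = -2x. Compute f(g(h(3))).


60


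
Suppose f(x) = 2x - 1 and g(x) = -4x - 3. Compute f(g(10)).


g(10) = -43
f(-43) = -87

-87


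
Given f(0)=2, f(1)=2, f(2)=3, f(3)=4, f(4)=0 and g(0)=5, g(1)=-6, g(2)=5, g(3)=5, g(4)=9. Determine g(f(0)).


f(0) = 2
g(2) = 5

5


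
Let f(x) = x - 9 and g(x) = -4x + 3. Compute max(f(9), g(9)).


f(9) = 0
g(9) = -33
max = 0

0


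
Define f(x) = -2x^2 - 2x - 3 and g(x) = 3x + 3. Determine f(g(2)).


g(2) = 9
f(9) = (-2)*(9)^2 - 2*(9) - 3 = -183

-183


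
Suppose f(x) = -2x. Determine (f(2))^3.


f(2) = -4
(-4)^3 = -64

-64


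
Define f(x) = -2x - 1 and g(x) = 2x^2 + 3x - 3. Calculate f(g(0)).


g(0) = -3
f(-3) = 5

5


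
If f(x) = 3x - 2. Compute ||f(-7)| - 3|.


f(-7) = -23
|-23| = 23
|23 - 3| = 20

20


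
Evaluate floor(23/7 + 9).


23/7 = 3.2857
3.2857 + 9 = 12.2857
floor(12.2857) = 12

12


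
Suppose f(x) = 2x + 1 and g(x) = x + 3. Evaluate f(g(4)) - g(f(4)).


f(g(4)) = 15
g(f(4)) = 12
Difference = 3

3


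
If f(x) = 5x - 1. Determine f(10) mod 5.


f(10) = 49
49 mod 5 = 4

4


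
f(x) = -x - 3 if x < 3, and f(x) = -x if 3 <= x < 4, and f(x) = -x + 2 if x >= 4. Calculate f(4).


4 satisfies x >= 4
f(4) = -2

-2


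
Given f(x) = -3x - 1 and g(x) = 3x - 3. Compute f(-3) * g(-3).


f(-3) = 8
g(-3) = -12
Product = -96

-96


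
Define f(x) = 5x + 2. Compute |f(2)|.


12


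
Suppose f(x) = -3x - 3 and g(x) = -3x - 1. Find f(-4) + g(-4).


f(-4) = 9
g(-4) = 11
Sum = 20

20


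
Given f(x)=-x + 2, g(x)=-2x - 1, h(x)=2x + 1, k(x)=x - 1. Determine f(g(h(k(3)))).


k(3) = 2
h(2) = 5
g(5) = -11
f(-11) = 13

13


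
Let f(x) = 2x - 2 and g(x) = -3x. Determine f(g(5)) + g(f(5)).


f(g(5)) = -32
g(f(5)) = -24
Sum = -56

-56


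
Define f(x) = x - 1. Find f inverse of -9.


-8


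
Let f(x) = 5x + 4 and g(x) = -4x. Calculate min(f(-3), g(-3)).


f(-3) = -11
g(-3) = 12
min = -11

-11


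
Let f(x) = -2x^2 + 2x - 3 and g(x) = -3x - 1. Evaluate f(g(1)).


g(1) = -4
f(-4) = (-2)*(-4)^2 + 2*(-4) - 3 = -43

-43


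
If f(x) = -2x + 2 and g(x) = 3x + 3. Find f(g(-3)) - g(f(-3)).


f(g(-3)) = 14
g(f(-3)) = 27
Difference = -13

-13


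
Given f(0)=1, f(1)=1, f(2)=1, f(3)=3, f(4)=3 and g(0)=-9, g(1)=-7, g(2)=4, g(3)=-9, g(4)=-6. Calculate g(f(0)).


f(0) = 1
g(1) = -7

-7


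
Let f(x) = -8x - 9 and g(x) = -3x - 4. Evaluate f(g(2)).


71


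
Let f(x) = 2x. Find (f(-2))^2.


f(-2) = -4
(-4)^2 = 16

16


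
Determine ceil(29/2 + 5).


29/2 = 14.5
14.5 + 5 = 19.5
ceil(19.5) = 20

20


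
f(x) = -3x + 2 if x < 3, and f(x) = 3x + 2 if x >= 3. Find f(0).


2


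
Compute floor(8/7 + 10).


8/7 = 1.1429
1.1429 + 10 = 11.1429
floor(11.1429) = 11

11


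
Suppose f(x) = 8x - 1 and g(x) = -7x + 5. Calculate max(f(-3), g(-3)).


f(-3) = -25
g(-3) = 26
max = 26

26


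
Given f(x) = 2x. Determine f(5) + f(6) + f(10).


f(5) = 10
f(6) = 12
f(10) = 20
Sum = 42

42


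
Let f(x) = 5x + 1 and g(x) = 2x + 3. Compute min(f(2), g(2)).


f(2) = 11
g(2) = 7
min = 7

7


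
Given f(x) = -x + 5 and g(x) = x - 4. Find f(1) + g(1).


f(1) = 4
g(1) = -3
Sum = 1

1


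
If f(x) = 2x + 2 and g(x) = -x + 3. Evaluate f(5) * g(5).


f(5) = 12
g(5) = -2
Product = -24

-24


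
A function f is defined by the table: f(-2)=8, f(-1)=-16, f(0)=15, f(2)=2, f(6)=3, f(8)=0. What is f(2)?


Reading from the table at x = 2

2


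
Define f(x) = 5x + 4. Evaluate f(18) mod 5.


f(18) = 94
94 mod 5 = 4

4


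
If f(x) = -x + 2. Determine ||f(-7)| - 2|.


f(-7) = 9
|9| = 9
|9 - 2| = 7

7


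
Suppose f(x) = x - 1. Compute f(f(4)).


f(4) = 3
f(3) = 2

2


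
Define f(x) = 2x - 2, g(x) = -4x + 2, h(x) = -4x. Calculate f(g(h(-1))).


-30


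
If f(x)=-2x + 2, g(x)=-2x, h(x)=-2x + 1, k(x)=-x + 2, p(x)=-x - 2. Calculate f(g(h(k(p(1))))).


p(1) = -3
k(-3) = 5
h(5) = -9
g(-9) = 18
f(18) = -34

-34


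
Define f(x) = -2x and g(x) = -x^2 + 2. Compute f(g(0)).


-4


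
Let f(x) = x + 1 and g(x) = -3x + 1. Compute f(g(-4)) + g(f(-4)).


24


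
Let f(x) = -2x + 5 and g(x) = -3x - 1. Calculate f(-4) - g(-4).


f(-4) = 13
g(-4) = 11
Difference = 2

2


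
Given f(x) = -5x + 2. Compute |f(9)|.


f(9) = -43
|-43| = 43

43


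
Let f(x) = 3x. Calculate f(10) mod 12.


6


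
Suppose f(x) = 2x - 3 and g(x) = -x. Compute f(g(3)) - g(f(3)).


f(g(3)) = -9
g(f(3)) = -3
Difference = -6

-6


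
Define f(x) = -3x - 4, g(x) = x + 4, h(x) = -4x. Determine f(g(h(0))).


h(0) = 0
g(0) = 4
f(4) = -16

-16


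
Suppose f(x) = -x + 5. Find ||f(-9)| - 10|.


f(-9) = 14
|14| = 14
|14 - 10| = 4

4


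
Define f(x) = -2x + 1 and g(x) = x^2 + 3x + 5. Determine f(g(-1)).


g(-1) = 3
f(3) = -5

-5


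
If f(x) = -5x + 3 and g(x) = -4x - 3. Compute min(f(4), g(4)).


f(4) = -17
g(4) = -19
min = -19

-19


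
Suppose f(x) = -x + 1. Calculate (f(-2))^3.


27


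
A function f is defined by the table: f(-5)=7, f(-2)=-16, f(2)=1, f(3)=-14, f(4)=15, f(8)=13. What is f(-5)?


Reading from the table at x = -5

7


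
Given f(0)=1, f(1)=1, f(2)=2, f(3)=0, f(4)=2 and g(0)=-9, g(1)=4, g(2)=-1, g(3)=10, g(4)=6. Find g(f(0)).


f(0) = 1
g(1) = 4

4


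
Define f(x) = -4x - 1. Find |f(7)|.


f(7) = -29
|-29| = 29

29


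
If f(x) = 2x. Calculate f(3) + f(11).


28


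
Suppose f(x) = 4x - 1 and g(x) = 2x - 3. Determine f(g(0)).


g(0) = -3
f(-3) = -13

-13


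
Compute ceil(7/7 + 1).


2


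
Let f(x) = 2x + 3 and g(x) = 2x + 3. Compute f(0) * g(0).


f(0) = 3
g(0) = 3
Product = 9

9


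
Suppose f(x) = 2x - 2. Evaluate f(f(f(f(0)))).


f(0) = -2
f(-2) = -6
f(-6) = -14
f(-14) = -30

-30


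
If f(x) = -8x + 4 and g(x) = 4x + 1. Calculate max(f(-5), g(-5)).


f(-5) = 44
g(-5) = -19
max = 44

44


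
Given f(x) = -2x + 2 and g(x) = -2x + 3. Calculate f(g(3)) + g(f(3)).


f(g(3)) = 8
g(f(3)) = 11
Sum = 19

19


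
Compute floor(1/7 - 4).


1/7 = 0.1429
0.1429 - 4 = -3.8571
floor(-3.8571) = -4

-4


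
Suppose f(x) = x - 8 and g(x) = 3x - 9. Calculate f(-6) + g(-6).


f(-6) = -14
g(-6) = -27
Sum = -41

-41


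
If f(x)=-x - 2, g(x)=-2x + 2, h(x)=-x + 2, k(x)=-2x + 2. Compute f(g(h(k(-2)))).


k(-2) = 6
h(6) = -4
g(-4) = 10
f(10) = -12

-12


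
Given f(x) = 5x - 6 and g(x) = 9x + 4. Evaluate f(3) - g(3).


f(3) = 9
g(3) = 31
Difference = -22

-22


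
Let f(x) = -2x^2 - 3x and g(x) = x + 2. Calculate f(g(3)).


g(3) = 5
f(5) = (-2)*(5)^2 - 3*(5) = -65

-65


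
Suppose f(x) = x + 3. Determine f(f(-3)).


3


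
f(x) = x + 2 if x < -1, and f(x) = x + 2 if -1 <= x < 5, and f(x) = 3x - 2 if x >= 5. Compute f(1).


1 satisfies -1 <= x < 5
f(1) = 3

3


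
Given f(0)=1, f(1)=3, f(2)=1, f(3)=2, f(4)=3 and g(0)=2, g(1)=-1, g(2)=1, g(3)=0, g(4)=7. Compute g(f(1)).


f(1) = 3
g(3) = 0

0


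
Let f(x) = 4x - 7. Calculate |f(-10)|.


f(-10) = -47
|-47| = 47

47


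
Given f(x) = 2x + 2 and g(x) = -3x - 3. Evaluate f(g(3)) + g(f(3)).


f(g(3)) = -22
g(f(3)) = -27
Sum = -49

-49


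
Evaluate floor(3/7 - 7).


-7


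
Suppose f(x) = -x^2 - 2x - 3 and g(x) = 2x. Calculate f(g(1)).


g(1) = 2
f(2) = (-1)*(2)^2 - 2*(2) - 3 = -11

-11


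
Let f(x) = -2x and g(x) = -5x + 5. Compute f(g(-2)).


g(-2) = 15
f(15) = -30

-30


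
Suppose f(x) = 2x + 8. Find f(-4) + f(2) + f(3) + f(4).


f(-4) = 0
f(2) = 12
f(3) = 14
f(4) = 16
Sum = 42

42


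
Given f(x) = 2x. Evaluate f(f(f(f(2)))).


f(2) = 4
f(4) = 8
f(8) = 16
f(16) = 32

32


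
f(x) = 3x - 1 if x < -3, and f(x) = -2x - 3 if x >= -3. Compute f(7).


7 satisfies x >= -3
f(7) = -17

-17


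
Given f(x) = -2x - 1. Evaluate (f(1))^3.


f(1) = -3
(-3)^3 = -27

-27


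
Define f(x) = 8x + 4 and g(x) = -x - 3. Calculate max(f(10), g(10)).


f(10) = 84
g(10) = -13
max = 84

84


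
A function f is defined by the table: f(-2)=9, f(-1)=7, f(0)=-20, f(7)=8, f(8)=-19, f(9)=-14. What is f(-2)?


Reading from the table at x = -2

9


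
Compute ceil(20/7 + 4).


20/7 = 2.8571
2.8571 + 4 = 6.8571
ceil(6.8571) = 7

7


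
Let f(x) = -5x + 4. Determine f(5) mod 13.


f(5) = -21
-21 mod 13 = 5

5


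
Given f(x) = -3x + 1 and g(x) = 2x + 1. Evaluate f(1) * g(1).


f(1) = -2
g(1) = 3
Product = -6

-6


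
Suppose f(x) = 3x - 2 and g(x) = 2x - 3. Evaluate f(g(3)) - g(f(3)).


f(g(3)) = 7
g(f(3)) = 11
Difference = -4

-4


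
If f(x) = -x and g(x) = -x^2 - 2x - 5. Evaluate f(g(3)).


20


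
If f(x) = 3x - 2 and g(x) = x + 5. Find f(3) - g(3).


f(3) = 7
g(3) = 8
Difference = -1

-1


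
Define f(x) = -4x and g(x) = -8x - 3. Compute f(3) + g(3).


f(3) = -12
g(3) = -27
Sum = -39

-39


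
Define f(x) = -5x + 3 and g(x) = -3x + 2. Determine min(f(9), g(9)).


f(9) = -42
g(9) = -25
min = -42

-42


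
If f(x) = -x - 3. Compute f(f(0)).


0


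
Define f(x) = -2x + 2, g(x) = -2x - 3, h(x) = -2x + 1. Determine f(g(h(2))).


h(2) = -3
g(-3) = 3
f(3) = -4

-4


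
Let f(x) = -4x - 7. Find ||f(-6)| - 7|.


f(-6) = 17
|17| = 17
|17 - 7| = 10

10


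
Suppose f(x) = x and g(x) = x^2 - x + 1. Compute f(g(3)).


g(3) = 7
f(7) = 7

7


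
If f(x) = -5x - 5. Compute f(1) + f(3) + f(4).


f(1) = -10
f(3) = -20
f(4) = -25
Sum = -55

-55


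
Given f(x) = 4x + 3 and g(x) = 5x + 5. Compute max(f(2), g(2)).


f(2) = 11
g(2) = 15
max = 15

15


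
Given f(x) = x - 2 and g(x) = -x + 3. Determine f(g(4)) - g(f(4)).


f(g(4)) = -3
g(f(4)) = 1
Difference = -4

-4


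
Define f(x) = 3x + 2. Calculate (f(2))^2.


f(2) = 8
(8)^2 = 64

64


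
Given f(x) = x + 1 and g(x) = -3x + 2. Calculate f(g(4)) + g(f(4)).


f(g(4)) = -9
g(f(4)) = -13
Sum = -22

-22


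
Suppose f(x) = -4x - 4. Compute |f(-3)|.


f(-3) = 8
|8| = 8

8


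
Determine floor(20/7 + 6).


20/7 = 2.8571
2.8571 + 6 = 8.8571
floor(8.8571) = 8

8


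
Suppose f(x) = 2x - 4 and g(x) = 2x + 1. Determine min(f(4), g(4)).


f(4) = 4
g(4) = 9
min = 4

4


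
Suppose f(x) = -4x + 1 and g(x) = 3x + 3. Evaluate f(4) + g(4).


f(4) = -15
g(4) = 15
Sum = 0

0


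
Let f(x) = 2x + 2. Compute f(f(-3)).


f(-3) = -4
f(-4) = -6

-6


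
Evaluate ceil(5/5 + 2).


5/5 = 1
1 + 2 = 3
ceil(3) = 3

3


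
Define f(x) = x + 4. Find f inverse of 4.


Solve x + 4 = 4
x = (4 - 4) / 1 = 0

0


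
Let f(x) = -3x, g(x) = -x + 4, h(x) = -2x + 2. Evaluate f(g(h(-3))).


h(-3) = 8
g(8) = -4
f(-4) = 12

12


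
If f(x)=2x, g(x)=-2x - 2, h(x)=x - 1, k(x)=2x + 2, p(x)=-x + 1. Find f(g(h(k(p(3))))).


p(3) = -2
k(-2) = -2
h(-2) = -3
g(-3) = 4
f(4) = 8

8


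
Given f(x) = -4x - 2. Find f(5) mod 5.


3


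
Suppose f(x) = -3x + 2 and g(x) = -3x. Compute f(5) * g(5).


f(5) = -13
g(5) = -15
Product = 195

195


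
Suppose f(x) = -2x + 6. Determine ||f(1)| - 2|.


f(1) = 4
|4| = 4
|4 - 2| = 2

2


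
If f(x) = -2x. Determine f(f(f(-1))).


f(-1) = 2
f(2) = -4
f(-4) = 8

8


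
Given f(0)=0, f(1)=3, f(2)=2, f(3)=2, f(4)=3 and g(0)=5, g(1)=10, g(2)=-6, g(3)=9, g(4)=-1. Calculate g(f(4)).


9


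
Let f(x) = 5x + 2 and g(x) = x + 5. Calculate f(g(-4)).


g(-4) = 1
f(1) = 7

7


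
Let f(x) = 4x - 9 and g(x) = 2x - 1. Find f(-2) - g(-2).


f(-2) = -17
g(-2) = -5
Difference = -12

-12


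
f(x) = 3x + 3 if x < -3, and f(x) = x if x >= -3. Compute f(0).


0 satisfies x >= -3
f(0) = 0

0


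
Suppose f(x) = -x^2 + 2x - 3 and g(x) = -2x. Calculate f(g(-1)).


g(-1) = 2
f(2) = (-1)*(2)^2 + 2*(2) - 3 = -3

-3


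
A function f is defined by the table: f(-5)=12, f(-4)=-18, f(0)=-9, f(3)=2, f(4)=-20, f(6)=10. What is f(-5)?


Reading from the table at x = -5

12


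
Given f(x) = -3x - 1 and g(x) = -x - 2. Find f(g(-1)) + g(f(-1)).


-2


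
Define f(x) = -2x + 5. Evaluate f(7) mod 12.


f(7) = -9
-9 mod 12 = 3

3


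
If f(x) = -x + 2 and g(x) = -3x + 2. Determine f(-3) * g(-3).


f(-3) = 5
g(-3) = 11
Product = 55

55


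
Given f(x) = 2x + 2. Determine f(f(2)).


f(2) = 6
f(6) = 14

14


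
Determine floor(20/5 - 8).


-4


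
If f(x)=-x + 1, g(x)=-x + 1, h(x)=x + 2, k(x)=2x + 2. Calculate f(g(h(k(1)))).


k(1) = 4
h(4) = 6
g(6) = -5
f(-5) = 6

6


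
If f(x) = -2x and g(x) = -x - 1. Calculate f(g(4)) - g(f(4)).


f(g(4)) = 10
g(f(4)) = 7
Difference = 3

3


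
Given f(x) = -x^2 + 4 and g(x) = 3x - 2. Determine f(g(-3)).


g(-3) = -11
f(-11) = (-1)*(-11)^2 + 4 = -117

-117


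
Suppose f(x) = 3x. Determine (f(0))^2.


f(0) = 0
(0)^2 = 0

0


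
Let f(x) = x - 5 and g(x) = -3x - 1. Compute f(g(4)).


-18


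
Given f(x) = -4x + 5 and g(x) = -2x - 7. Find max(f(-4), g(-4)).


f(-4) = 21
g(-4) = 1
max = 21

21


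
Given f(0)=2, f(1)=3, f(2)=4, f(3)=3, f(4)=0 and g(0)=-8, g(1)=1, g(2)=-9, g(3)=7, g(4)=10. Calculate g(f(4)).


f(4) = 0
g(0) = -8

-8
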